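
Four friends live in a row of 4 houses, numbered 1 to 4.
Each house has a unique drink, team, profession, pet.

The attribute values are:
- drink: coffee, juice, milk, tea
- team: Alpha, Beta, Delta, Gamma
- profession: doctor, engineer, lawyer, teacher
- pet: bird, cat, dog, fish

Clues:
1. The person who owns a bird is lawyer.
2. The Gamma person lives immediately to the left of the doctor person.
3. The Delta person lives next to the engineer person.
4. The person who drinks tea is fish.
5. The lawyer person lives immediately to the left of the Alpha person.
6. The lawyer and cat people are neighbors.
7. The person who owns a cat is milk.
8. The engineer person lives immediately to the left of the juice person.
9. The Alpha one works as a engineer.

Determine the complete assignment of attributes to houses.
Solution:

House | Drink | Team | Profession | Pet
---------------------------------------
  1   | coffee | Delta | lawyer | bird
  2   | milk | Alpha | engineer | cat
  3   | juice | Gamma | teacher | dog
  4   | tea | Beta | doctor | fish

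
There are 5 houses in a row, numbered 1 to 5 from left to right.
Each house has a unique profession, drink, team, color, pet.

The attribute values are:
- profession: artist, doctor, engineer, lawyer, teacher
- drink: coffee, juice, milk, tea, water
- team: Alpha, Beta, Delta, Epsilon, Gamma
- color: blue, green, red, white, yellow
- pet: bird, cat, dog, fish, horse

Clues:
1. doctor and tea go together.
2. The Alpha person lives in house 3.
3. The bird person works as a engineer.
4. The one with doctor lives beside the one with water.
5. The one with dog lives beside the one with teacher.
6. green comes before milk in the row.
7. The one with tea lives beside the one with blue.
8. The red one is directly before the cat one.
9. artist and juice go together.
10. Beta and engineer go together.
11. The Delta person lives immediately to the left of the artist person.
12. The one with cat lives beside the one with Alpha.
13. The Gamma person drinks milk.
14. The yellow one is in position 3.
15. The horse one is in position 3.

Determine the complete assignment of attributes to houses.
Solution:

House | Profession | Drink | Team | Color | Pet
-----------------------------------------------
  1   | doctor | tea | Epsilon | red | dog
  2   | teacher | water | Delta | blue | cat
  3   | artist | juice | Alpha | yellow | horse
  4   | engineer | coffee | Beta | green | bird
  5   | lawyer | milk | Gamma | white | fish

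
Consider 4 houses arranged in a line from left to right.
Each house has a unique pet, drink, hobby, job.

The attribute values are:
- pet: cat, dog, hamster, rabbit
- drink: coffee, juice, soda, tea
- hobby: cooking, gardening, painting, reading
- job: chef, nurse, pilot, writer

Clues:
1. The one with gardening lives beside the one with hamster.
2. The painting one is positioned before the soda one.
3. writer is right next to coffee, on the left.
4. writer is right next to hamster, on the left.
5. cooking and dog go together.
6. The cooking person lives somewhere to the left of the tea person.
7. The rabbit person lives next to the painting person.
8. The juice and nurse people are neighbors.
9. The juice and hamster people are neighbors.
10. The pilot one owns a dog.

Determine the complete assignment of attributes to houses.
Solution:

House | Pet | Drink | Hobby | Job
---------------------------------
  1   | rabbit | juice | gardening | writer
  2   | hamster | coffee | painting | nurse
  3   | dog | soda | cooking | pilot
  4   | cat | tea | reading | chef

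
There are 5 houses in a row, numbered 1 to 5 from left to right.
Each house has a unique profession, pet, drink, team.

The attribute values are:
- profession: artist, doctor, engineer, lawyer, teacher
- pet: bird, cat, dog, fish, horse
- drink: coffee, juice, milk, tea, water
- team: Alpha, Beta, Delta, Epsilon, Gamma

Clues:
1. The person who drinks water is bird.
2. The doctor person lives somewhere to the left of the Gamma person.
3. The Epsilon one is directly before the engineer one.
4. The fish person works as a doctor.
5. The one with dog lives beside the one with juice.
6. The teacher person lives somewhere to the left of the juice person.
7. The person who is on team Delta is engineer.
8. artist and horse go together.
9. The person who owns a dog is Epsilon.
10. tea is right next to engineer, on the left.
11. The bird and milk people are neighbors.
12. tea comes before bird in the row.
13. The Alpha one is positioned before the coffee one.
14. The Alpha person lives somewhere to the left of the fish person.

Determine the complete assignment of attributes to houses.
Solution:

House | Profession | Pet | Drink | Team
---------------------------------------
  1   | teacher | dog | tea | Epsilon
  2   | engineer | cat | juice | Delta
  3   | lawyer | bird | water | Alpha
  4   | doctor | fish | milk | Beta
  5   | artist | horse | coffee | Gamma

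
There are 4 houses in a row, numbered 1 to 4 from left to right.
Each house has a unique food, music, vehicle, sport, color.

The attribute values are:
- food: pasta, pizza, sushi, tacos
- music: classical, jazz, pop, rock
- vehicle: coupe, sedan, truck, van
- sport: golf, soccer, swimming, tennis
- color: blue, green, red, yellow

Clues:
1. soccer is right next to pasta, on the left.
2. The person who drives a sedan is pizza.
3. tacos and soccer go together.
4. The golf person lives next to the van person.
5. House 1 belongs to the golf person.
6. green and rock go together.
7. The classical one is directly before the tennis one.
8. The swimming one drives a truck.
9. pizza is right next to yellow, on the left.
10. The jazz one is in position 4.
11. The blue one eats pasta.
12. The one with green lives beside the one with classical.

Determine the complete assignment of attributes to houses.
Solution:

House | Food | Music | Vehicle | Sport | Color
----------------------------------------------
  1   | pizza | rock | sedan | golf | green
  2   | tacos | classical | van | soccer | yellow
  3   | pasta | pop | coupe | tennis | blue
  4   | sushi | jazz | truck | swimming | red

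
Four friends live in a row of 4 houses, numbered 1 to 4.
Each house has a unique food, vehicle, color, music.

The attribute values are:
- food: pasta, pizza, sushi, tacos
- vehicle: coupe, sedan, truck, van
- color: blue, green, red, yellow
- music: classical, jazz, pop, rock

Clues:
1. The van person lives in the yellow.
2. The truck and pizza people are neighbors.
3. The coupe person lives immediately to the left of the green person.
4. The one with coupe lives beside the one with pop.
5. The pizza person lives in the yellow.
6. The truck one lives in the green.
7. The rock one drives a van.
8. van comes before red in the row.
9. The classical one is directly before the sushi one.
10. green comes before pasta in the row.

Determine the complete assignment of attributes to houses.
Solution:

House | Food | Vehicle | Color | Music
--------------------------------------
  1   | tacos | coupe | blue | classical
  2   | sushi | truck | green | pop
  3   | pizza | van | yellow | rock
  4   | pasta | sedan | red | jazz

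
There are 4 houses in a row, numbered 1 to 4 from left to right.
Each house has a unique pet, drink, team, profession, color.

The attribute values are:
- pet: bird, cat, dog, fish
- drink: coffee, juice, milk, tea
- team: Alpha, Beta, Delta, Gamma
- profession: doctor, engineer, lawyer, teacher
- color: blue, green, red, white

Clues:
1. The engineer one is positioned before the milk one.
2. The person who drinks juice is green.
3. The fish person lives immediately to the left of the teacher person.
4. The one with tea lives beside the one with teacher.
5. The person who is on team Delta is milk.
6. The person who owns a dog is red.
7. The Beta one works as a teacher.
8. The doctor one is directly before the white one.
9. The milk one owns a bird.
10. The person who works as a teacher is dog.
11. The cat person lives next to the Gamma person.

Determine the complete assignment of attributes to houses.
Solution:

House | Pet | Drink | Team | Profession | Color
-----------------------------------------------
  1   | cat | juice | Alpha | doctor | green
  2   | fish | tea | Gamma | engineer | white
  3   | dog | coffee | Beta | teacher | red
  4   | bird | milk | Delta | lawyer | blue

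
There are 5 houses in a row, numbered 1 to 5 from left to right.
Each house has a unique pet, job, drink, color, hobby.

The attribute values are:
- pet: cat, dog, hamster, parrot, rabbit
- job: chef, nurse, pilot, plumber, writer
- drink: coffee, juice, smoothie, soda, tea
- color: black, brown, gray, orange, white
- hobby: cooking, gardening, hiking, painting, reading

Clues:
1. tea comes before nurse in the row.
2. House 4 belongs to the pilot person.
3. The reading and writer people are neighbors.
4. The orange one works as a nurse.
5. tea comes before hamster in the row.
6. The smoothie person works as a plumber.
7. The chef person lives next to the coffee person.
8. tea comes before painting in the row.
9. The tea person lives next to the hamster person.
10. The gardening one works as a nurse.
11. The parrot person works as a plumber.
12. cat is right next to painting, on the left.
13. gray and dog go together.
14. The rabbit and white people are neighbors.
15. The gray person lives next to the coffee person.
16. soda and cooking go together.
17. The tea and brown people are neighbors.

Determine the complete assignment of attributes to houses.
Solution:

House | Pet | Job | Drink | Color | Hobby
-----------------------------------------
  1   | dog | chef | tea | gray | reading
  2   | hamster | writer | coffee | brown | hiking
  3   | rabbit | nurse | juice | orange | gardening
  4   | cat | pilot | soda | white | cooking
  5   | parrot | plumber | smoothie | black | painting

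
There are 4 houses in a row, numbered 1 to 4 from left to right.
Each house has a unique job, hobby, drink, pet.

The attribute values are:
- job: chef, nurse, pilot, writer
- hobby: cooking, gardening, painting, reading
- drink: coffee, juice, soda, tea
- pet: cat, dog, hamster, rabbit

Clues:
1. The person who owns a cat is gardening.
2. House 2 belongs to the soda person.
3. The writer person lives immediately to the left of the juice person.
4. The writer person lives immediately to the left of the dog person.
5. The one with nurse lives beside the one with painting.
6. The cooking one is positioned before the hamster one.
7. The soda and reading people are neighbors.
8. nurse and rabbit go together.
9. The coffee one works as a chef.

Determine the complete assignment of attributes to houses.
Solution:

House | Job | Hobby | Drink | Pet
---------------------------------
  1   | nurse | cooking | tea | rabbit
  2   | writer | painting | soda | hamster
  3   | pilot | reading | juice | dog
  4   | chef | gardening | coffee | cat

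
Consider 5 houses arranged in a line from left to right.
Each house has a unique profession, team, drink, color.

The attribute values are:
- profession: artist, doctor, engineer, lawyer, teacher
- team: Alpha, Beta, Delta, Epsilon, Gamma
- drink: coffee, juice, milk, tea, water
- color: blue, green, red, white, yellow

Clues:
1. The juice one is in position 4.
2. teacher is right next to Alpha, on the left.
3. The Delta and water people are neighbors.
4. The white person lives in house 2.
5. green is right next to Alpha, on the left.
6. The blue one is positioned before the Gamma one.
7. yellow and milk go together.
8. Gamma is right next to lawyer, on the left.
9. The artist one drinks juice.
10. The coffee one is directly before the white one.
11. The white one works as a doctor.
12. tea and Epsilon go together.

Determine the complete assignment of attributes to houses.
Solution:

House | Profession | Team | Drink | Color
-----------------------------------------
  1   | teacher | Delta | coffee | green
  2   | doctor | Alpha | water | white
  3   | engineer | Epsilon | tea | blue
  4   | artist | Gamma | juice | red
  5   | lawyer | Beta | milk | yellow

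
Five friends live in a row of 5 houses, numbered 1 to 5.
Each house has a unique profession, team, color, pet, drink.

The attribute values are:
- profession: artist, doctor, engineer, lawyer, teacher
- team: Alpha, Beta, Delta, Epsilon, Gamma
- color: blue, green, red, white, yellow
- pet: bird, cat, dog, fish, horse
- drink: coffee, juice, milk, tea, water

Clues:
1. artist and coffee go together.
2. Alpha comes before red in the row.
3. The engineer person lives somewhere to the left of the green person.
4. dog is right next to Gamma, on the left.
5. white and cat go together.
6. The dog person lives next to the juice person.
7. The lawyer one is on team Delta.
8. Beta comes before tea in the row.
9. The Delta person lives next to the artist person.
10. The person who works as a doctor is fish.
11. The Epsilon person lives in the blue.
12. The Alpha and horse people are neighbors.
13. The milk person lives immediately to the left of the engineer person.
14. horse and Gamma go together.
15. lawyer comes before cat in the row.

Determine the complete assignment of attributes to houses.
Solution:

House | Profession | Team | Color | Pet | Drink
-----------------------------------------------
  1   | teacher | Alpha | yellow | dog | milk
  2   | engineer | Gamma | red | horse | juice
  3   | lawyer | Delta | green | bird | water
  4   | artist | Beta | white | cat | coffee
  5   | doctor | Epsilon | blue | fish | tea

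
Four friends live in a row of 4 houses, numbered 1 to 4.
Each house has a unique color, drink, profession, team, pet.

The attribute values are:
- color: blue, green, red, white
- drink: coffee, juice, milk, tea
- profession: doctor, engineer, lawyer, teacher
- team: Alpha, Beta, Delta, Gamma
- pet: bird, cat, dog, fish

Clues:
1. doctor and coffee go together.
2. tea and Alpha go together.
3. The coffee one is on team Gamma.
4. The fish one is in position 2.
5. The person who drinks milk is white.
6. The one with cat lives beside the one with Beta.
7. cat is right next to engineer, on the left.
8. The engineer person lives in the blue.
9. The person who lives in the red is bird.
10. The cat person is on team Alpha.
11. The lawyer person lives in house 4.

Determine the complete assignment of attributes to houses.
Solution:

House | Color | Drink | Profession | Team | Pet
-----------------------------------------------
  1   | green | tea | teacher | Alpha | cat
  2   | blue | juice | engineer | Beta | fish
  3   | red | coffee | doctor | Gamma | bird
  4   | white | milk | lawyer | Delta | dog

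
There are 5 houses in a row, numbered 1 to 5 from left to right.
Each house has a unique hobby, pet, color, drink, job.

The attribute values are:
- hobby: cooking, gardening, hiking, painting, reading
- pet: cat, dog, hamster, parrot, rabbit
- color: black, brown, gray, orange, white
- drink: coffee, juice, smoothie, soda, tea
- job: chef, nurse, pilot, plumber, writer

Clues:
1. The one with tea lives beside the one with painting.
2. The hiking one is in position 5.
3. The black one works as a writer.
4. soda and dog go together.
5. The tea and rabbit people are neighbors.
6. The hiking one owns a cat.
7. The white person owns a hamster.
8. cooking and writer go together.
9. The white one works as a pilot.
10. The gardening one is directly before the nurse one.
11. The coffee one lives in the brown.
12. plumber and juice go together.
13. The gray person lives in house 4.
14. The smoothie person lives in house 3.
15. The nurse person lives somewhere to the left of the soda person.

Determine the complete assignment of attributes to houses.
Solution:

House | Hobby | Pet | Color | Drink | Job
-----------------------------------------
  1   | gardening | hamster | white | tea | pilot
  2   | painting | rabbit | brown | coffee | nurse
  3   | cooking | parrot | black | smoothie | writer
  4   | reading | dog | gray | soda | chef
  5   | hiking | cat | orange | juice | plumber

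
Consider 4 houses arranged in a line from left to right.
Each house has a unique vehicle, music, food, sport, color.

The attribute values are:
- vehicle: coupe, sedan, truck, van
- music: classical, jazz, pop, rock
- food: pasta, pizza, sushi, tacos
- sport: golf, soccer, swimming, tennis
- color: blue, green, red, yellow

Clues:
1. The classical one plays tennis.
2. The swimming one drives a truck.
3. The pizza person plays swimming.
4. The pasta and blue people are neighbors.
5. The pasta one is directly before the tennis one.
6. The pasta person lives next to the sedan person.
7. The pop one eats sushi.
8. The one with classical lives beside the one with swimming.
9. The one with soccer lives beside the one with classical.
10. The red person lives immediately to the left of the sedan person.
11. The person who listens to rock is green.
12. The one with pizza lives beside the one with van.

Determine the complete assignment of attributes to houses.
Solution:

House | Vehicle | Music | Food | Sport | Color
----------------------------------------------
  1   | coupe | jazz | pasta | soccer | red
  2   | sedan | classical | tacos | tennis | blue
  3   | truck | rock | pizza | swimming | green
  4   | van | pop | sushi | golf | yellow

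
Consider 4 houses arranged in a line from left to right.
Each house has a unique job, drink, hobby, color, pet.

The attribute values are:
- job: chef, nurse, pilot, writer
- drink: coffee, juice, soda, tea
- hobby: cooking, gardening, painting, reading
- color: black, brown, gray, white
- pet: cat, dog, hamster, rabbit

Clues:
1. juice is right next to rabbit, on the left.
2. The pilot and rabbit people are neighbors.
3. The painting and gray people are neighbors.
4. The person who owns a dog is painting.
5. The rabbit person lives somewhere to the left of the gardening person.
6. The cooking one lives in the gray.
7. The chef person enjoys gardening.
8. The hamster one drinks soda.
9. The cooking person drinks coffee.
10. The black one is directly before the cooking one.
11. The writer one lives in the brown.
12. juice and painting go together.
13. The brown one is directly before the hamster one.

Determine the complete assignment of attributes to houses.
Solution:

House | Job | Drink | Hobby | Color | Pet
-----------------------------------------
  1   | pilot | juice | painting | black | dog
  2   | nurse | coffee | cooking | gray | rabbit
  3   | writer | tea | reading | brown | cat
  4   | chef | soda | gardening | white | hamster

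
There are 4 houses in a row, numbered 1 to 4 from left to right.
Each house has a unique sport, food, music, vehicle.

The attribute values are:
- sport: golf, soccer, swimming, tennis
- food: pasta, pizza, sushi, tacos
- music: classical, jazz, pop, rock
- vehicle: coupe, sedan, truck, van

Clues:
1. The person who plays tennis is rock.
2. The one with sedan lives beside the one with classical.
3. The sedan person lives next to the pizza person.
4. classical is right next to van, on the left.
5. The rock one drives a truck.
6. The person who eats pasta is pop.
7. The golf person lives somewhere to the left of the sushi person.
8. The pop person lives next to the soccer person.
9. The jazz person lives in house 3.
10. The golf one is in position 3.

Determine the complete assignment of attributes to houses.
Solution:

House | Sport | Food | Music | Vehicle
--------------------------------------
  1   | swimming | pasta | pop | sedan
  2   | soccer | pizza | classical | coupe
  3   | golf | tacos | jazz | van
  4   | tennis | sushi | rock | truck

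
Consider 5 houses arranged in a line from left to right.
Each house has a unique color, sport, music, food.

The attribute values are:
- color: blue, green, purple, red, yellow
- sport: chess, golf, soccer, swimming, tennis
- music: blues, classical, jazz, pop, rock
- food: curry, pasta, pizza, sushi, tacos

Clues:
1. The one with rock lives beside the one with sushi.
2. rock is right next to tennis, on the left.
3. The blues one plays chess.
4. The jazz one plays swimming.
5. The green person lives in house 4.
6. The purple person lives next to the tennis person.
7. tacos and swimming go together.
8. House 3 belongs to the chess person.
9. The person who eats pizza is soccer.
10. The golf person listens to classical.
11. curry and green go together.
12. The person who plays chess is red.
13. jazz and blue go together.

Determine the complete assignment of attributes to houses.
Solution:

House | Color | Sport | Music | Food
------------------------------------
  1   | purple | soccer | rock | pizza
  2   | yellow | tennis | pop | sushi
  3   | red | chess | blues | pasta
  4   | green | golf | classical | curry
  5   | blue | swimming | jazz | tacos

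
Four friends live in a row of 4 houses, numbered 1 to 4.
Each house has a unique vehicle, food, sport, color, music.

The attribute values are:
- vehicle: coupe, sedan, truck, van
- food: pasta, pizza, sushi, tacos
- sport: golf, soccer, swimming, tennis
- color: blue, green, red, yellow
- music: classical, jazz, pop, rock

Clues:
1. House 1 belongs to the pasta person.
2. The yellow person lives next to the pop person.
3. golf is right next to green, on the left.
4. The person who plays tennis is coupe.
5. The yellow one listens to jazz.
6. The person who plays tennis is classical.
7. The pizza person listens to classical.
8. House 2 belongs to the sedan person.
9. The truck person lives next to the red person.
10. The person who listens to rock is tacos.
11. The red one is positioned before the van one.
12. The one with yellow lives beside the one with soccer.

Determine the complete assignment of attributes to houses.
Solution:

House | Vehicle | Food | Sport | Color | Music
----------------------------------------------
  1   | truck | pasta | swimming | yellow | jazz
  2   | sedan | sushi | soccer | red | pop
  3   | van | tacos | golf | blue | rock
  4   | coupe | pizza | tennis | green | classical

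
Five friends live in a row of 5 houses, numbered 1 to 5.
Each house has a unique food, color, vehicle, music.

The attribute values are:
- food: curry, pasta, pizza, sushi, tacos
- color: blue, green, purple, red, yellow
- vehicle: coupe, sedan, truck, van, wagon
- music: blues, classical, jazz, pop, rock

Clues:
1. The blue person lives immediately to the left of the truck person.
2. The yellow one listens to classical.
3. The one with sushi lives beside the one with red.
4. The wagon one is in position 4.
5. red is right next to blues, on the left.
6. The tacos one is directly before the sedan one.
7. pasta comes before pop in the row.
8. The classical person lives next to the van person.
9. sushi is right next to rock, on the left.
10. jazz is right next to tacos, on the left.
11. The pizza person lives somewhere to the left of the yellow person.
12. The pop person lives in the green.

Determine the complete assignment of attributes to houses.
Solution:

House | Food | Color | Vehicle | Music
--------------------------------------
  1   | sushi | blue | coupe | jazz
  2   | tacos | red | truck | rock
  3   | pizza | purple | sedan | blues
  4   | pasta | yellow | wagon | classical
  5   | curry | green | van | pop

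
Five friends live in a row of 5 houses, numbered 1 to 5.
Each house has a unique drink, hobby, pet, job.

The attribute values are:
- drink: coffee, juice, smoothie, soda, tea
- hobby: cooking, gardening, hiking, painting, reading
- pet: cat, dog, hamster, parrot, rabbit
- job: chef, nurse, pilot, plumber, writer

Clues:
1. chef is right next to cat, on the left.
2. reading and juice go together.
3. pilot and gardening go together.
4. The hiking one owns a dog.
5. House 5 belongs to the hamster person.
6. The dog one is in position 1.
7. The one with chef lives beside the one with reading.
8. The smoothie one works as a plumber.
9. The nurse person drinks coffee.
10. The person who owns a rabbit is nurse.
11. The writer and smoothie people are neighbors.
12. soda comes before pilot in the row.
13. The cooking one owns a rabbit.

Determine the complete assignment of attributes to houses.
Solution:

House | Drink | Hobby | Pet | Job
---------------------------------
  1   | soda | hiking | dog | chef
  2   | juice | reading | cat | writer
  3   | smoothie | painting | parrot | plumber
  4   | coffee | cooking | rabbit | nurse
  5   | tea | gardening | hamster | pilot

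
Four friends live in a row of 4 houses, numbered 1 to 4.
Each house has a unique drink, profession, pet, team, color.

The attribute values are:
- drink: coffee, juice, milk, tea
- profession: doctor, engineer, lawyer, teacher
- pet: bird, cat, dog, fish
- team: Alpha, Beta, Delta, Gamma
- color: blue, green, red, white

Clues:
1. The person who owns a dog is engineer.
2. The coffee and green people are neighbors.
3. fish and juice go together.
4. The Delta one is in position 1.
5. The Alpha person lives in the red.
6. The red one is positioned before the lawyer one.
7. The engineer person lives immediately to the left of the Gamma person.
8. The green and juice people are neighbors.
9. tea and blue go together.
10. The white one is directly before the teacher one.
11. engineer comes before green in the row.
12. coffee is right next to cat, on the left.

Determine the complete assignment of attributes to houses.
Solution:

House | Drink | Profession | Pet | Team | Color
-----------------------------------------------
  1   | coffee | engineer | dog | Delta | white
  2   | milk | teacher | cat | Gamma | green
  3   | juice | doctor | fish | Alpha | red
  4   | tea | lawyer | bird | Beta | blue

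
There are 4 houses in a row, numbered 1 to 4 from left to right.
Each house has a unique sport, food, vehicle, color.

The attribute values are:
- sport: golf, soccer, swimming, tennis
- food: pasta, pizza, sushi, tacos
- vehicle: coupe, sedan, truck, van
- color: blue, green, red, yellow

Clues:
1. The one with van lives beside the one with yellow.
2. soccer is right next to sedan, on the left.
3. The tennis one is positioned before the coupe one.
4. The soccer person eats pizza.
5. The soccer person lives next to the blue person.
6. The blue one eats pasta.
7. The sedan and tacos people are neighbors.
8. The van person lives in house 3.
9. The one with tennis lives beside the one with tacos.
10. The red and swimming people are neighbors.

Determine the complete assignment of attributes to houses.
Solution:

House | Sport | Food | Vehicle | Color
--------------------------------------
  1   | soccer | pizza | truck | green
  2   | tennis | pasta | sedan | blue
  3   | golf | tacos | van | red
  4   | swimming | sushi | coupe | yellow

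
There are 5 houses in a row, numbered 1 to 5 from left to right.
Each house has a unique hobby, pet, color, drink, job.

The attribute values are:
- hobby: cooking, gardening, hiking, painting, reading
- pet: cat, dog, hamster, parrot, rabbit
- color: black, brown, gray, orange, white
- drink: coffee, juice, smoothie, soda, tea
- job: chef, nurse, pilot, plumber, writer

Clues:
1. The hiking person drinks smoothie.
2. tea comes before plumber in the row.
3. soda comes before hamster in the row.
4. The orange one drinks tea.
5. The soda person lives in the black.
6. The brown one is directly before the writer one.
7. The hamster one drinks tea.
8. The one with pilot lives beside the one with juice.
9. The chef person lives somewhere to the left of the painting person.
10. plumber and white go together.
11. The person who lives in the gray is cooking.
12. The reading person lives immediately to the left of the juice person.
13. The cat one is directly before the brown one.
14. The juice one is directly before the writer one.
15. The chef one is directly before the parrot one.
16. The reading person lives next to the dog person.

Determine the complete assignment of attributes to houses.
Solution:

House | Hobby | Pet | Color | Drink | Job
-----------------------------------------
  1   | reading | cat | black | soda | pilot
  2   | gardening | dog | brown | juice | chef
  3   | cooking | parrot | gray | coffee | writer
  4   | painting | hamster | orange | tea | nurse
  5   | hiking | rabbit | white | smoothie | plumber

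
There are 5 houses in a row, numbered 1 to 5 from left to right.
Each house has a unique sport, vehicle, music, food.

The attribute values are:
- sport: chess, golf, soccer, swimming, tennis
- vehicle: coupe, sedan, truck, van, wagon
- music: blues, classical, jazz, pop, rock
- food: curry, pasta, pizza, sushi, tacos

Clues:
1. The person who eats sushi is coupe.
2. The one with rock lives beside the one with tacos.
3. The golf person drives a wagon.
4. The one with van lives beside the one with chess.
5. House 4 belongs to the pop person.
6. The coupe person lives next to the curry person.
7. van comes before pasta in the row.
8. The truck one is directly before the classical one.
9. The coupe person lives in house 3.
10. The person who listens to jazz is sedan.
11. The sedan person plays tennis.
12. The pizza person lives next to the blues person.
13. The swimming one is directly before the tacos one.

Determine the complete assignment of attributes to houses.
Solution:

House | Sport | Vehicle | Music | Food
--------------------------------------
  1   | swimming | van | rock | pizza
  2   | chess | truck | blues | tacos
  3   | soccer | coupe | classical | sushi
  4   | golf | wagon | pop | curry
  5   | tennis | sedan | jazz | pasta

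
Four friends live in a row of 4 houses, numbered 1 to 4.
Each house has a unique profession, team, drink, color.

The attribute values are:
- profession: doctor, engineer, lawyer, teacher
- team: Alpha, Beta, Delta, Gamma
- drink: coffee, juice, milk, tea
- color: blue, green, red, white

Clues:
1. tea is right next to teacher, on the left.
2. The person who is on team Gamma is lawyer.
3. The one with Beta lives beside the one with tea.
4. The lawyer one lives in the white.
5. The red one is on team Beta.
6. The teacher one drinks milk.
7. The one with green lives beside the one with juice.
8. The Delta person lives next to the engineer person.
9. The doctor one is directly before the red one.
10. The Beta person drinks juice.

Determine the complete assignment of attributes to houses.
Solution:

House | Profession | Team | Drink | Color
-----------------------------------------
  1   | doctor | Delta | coffee | green
  2   | engineer | Beta | juice | red
  3   | lawyer | Gamma | tea | white
  4   | teacher | Alpha | milk | blue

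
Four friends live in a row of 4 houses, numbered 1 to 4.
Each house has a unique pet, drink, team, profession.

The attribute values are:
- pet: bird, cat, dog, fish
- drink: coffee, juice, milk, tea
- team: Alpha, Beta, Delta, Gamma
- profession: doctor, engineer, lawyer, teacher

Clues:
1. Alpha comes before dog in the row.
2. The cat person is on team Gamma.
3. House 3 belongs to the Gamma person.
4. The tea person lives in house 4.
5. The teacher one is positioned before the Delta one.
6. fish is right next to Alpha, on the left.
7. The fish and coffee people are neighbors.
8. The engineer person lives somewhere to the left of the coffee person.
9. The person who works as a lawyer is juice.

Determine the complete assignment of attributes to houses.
Solution:

House | Pet | Drink | Team | Profession
---------------------------------------
  1   | fish | milk | Beta | engineer
  2   | bird | coffee | Alpha | teacher
  3   | cat | juice | Gamma | lawyer
  4   | dog | tea | Delta | doctor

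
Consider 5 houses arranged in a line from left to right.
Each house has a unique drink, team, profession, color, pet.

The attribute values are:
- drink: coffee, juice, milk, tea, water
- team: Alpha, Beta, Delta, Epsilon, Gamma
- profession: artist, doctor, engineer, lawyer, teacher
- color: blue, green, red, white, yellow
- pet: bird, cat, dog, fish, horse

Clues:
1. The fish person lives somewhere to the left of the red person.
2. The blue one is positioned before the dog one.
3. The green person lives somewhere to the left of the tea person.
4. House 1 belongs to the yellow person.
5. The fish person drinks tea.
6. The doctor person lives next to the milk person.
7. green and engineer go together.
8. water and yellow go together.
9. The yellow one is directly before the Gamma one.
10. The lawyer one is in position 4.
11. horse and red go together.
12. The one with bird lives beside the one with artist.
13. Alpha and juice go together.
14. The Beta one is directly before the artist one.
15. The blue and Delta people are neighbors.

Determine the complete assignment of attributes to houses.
Solution:

House | Drink | Team | Profession | Color | Pet
-----------------------------------------------
  1   | water | Beta | doctor | yellow | bird
  2   | milk | Gamma | artist | blue | cat
  3   | coffee | Delta | engineer | green | dog
  4   | tea | Epsilon | lawyer | white | fish
  5   | juice | Alpha | teacher | red | horse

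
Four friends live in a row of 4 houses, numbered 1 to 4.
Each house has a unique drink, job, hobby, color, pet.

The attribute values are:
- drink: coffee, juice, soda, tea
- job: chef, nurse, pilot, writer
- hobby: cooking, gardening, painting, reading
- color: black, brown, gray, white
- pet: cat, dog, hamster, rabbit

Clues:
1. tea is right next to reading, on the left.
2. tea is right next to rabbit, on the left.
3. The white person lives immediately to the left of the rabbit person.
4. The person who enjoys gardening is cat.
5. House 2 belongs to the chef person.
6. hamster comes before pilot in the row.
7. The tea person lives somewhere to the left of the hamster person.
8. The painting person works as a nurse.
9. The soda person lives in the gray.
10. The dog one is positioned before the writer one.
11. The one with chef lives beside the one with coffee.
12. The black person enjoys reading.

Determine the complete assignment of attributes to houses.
Solution:

House | Drink | Job | Hobby | Color | Pet
-----------------------------------------
  1   | tea | nurse | painting | white | dog
  2   | juice | chef | reading | black | rabbit
  3   | coffee | writer | cooking | brown | hamster
  4   | soda | pilot | gardening | gray | cat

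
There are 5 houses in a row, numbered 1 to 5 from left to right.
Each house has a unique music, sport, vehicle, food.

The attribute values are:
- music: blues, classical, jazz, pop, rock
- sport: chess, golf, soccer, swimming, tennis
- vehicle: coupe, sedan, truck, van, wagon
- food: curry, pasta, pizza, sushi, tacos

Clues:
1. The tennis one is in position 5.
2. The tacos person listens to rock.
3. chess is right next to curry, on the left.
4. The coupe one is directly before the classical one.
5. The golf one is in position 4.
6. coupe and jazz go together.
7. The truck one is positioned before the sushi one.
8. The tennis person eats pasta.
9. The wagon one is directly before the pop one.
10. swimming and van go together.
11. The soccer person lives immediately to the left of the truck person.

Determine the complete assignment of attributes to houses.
Solution:

House | Music | Sport | Vehicle | Food
--------------------------------------
  1   | rock | soccer | wagon | tacos
  2   | pop | chess | truck | pizza
  3   | blues | swimming | van | curry
  4   | jazz | golf | coupe | sushi
  5   | classical | tennis | sedan | pasta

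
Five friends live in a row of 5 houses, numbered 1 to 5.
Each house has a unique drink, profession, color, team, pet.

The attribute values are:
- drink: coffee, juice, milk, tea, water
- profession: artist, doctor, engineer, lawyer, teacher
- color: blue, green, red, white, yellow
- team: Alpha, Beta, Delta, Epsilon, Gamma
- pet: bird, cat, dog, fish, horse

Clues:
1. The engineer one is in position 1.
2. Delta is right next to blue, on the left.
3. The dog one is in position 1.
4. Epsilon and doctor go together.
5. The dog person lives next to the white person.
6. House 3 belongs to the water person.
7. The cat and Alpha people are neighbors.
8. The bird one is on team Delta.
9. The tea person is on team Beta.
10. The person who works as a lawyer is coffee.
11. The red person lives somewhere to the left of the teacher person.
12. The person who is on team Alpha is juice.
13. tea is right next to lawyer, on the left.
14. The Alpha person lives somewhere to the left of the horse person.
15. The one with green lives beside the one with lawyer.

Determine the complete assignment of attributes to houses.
Solution:

House | Drink | Profession | Color | Team | Pet
-----------------------------------------------
  1   | tea | engineer | green | Beta | dog
  2   | coffee | lawyer | white | Delta | bird
  3   | water | doctor | blue | Epsilon | cat
  4   | juice | artist | red | Alpha | fish
  5   | milk | teacher | yellow | Gamma | horse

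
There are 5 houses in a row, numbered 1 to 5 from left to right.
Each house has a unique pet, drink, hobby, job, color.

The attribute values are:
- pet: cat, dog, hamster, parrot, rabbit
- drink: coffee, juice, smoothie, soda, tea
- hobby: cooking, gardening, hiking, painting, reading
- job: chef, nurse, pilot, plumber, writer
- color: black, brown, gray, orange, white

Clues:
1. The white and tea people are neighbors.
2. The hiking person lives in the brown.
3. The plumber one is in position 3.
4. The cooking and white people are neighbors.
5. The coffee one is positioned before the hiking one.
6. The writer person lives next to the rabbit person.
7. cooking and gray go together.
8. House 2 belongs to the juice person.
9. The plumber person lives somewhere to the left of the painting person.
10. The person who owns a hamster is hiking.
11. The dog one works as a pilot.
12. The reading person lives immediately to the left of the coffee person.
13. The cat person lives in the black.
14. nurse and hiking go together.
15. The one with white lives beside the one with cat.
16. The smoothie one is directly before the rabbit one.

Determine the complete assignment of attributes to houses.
Solution:

House | Pet | Drink | Hobby | Job | Color
-----------------------------------------
  1   | parrot | smoothie | cooking | writer | gray
  2   | rabbit | juice | gardening | chef | white
  3   | cat | tea | reading | plumber | black
  4   | dog | coffee | painting | pilot | orange
  5   | hamster | soda | hiking | nurse | brown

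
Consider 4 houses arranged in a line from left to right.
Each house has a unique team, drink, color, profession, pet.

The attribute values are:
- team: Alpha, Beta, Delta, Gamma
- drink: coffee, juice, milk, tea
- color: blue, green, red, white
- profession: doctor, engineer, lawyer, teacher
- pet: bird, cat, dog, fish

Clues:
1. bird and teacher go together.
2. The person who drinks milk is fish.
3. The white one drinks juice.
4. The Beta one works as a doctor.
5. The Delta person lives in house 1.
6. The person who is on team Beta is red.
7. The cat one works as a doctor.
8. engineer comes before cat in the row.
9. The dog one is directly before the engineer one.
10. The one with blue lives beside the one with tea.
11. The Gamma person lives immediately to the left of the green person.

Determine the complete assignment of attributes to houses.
Solution:

House | Team | Drink | Color | Profession | Pet
-----------------------------------------------
  1   | Delta | juice | white | lawyer | dog
  2   | Gamma | milk | blue | engineer | fish
  3   | Alpha | tea | green | teacher | bird
  4   | Beta | coffee | red | doctor | cat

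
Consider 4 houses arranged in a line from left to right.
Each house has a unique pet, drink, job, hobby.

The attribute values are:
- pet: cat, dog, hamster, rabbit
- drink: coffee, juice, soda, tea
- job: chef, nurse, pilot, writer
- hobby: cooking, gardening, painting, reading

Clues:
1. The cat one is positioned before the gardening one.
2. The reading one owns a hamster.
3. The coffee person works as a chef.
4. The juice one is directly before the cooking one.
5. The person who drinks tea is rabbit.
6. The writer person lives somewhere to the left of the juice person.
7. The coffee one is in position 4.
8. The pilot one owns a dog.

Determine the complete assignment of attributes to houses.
Solution:

House | Pet | Drink | Job | Hobby
---------------------------------
  1   | cat | soda | writer | painting
  2   | dog | juice | pilot | gardening
  3   | rabbit | tea | nurse | cooking
  4   | hamster | coffee | chef | reading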